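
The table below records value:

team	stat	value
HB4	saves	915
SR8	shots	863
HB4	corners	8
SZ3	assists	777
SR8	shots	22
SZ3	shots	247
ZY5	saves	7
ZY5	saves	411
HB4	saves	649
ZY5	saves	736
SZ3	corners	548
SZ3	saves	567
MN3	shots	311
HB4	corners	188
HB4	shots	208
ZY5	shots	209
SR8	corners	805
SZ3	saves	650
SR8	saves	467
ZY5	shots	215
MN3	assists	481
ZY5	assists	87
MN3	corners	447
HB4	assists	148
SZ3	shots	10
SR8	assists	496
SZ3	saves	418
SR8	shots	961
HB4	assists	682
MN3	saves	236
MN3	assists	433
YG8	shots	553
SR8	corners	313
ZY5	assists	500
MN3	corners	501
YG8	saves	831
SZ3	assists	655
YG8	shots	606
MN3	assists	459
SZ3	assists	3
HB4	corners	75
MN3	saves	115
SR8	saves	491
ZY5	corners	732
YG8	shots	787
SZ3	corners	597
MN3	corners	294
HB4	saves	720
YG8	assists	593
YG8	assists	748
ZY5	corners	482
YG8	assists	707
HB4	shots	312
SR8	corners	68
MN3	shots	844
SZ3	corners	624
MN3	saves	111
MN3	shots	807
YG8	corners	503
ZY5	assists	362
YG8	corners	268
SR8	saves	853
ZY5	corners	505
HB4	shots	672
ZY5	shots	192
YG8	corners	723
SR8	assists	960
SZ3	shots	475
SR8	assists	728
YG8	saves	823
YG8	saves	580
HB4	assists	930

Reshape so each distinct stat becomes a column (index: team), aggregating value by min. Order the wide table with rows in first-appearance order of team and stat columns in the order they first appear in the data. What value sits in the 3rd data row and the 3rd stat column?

With rows in first-appearance order of team, row 3 is team=SZ3. stat columns in first-appearance order: saves, shots, corners, assists; column 3 is corners.
Long rows with team=SZ3, stat=corners: min(548, 597, 624) = 548.

548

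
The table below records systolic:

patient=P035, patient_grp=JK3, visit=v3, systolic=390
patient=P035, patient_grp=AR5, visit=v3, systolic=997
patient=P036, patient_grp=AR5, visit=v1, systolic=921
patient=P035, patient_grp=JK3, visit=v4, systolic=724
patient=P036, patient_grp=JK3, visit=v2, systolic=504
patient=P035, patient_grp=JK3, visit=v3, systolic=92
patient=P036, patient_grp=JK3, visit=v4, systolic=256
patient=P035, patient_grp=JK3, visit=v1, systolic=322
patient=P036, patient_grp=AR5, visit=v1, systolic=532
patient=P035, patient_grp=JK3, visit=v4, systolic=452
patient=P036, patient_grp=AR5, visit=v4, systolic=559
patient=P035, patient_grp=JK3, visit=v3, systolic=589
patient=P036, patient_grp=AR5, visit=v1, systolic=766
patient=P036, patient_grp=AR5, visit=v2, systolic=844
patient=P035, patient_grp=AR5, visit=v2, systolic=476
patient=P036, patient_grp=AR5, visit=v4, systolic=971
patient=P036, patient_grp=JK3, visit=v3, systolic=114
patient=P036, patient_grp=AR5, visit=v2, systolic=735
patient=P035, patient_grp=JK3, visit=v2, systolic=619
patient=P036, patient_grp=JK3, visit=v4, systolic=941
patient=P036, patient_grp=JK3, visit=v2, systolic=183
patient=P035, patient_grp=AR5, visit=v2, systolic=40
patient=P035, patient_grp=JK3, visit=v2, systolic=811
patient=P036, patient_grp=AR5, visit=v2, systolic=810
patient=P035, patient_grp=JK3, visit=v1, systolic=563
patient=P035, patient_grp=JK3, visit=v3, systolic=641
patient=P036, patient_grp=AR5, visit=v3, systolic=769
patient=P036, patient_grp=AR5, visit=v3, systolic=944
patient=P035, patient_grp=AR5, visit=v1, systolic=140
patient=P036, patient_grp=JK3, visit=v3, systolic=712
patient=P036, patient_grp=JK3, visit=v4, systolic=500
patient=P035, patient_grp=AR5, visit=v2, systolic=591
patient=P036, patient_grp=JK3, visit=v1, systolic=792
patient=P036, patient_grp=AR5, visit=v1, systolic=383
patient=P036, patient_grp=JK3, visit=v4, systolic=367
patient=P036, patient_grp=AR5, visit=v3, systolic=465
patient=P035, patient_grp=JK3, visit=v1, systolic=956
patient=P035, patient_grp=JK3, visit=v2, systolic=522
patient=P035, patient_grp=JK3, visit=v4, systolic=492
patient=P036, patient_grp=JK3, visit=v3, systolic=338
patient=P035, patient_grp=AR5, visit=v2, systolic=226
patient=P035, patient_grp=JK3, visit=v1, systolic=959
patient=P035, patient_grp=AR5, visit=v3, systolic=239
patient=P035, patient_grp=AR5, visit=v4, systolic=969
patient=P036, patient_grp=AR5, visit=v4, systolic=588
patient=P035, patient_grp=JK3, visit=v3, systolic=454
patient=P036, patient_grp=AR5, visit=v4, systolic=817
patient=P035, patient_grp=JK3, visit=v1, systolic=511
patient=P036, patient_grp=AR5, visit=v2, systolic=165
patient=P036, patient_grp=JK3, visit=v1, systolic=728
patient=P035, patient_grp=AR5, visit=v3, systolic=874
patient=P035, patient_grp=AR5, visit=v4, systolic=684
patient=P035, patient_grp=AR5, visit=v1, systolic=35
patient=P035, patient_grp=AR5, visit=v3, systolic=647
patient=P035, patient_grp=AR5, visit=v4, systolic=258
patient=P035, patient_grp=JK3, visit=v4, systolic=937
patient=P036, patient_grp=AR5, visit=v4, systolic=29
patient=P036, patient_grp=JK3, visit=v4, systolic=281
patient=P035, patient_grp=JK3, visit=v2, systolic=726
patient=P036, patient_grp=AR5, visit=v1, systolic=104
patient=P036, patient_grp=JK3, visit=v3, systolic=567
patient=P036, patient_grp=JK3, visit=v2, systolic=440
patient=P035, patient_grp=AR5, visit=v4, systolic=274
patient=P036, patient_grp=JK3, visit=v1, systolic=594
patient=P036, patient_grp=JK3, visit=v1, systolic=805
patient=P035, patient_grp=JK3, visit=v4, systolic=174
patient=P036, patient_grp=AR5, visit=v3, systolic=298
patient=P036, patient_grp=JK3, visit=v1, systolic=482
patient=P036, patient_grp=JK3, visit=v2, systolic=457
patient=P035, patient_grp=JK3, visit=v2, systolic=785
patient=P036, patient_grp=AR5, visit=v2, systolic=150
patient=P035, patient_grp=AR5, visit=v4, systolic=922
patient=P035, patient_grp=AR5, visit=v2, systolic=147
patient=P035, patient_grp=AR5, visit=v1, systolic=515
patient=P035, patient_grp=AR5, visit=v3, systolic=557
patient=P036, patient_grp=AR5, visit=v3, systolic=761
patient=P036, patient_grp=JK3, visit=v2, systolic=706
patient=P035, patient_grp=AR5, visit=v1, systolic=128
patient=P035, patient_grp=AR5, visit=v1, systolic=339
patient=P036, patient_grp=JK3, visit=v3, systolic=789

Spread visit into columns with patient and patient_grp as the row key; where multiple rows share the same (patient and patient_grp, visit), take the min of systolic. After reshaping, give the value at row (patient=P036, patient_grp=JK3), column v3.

114

Rows with patient=P036, patient_grp=JK3 and visit=v3: systolic values are 114, 712, 338, 567, 789.
min(114, 712, 338, 567, 789) = 114.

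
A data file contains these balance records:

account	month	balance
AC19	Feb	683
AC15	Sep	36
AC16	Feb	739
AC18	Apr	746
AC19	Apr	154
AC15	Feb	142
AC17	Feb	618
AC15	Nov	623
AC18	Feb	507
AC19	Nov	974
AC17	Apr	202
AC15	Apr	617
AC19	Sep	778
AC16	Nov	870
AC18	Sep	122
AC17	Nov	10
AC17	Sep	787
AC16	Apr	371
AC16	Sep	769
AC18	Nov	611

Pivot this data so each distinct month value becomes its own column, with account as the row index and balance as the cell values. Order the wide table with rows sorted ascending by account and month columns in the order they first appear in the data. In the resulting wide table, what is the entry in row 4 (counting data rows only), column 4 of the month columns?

611

With rows sorted ascending by account, row 4 is account=AC18. month columns in first-appearance order: Feb, Sep, Apr, Nov; column 4 is Nov.
Long rows with account=AC18, month=Nov: balance = 611.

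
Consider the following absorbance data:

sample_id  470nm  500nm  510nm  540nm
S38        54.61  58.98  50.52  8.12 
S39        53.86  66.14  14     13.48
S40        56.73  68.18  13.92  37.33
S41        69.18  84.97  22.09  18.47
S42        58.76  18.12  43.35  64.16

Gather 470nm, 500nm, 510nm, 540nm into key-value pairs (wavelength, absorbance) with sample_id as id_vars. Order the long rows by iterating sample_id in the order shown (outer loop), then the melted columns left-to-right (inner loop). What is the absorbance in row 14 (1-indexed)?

20 rows total (5 × 4). Row 14: index ⌊(14-1)/4⌋ = 3 into sample_id → S41; (14-1) mod 4 = 1 into the melted columns → 500nm.
So row 14 is (S41, 500nm, 84.97); absorbance = 84.97.

84.97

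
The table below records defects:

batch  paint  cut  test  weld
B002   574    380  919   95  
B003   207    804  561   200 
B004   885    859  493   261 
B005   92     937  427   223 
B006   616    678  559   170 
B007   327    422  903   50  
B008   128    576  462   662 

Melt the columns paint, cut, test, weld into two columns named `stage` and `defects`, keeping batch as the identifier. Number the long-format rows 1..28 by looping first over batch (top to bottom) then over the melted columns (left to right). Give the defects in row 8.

28 rows total (7 × 4). Row 8: index ⌊(8-1)/4⌋ = 1 into batch → B003; (8-1) mod 4 = 3 into the melted columns → weld.
So row 8 is (B003, weld, 200); defects = 200.

200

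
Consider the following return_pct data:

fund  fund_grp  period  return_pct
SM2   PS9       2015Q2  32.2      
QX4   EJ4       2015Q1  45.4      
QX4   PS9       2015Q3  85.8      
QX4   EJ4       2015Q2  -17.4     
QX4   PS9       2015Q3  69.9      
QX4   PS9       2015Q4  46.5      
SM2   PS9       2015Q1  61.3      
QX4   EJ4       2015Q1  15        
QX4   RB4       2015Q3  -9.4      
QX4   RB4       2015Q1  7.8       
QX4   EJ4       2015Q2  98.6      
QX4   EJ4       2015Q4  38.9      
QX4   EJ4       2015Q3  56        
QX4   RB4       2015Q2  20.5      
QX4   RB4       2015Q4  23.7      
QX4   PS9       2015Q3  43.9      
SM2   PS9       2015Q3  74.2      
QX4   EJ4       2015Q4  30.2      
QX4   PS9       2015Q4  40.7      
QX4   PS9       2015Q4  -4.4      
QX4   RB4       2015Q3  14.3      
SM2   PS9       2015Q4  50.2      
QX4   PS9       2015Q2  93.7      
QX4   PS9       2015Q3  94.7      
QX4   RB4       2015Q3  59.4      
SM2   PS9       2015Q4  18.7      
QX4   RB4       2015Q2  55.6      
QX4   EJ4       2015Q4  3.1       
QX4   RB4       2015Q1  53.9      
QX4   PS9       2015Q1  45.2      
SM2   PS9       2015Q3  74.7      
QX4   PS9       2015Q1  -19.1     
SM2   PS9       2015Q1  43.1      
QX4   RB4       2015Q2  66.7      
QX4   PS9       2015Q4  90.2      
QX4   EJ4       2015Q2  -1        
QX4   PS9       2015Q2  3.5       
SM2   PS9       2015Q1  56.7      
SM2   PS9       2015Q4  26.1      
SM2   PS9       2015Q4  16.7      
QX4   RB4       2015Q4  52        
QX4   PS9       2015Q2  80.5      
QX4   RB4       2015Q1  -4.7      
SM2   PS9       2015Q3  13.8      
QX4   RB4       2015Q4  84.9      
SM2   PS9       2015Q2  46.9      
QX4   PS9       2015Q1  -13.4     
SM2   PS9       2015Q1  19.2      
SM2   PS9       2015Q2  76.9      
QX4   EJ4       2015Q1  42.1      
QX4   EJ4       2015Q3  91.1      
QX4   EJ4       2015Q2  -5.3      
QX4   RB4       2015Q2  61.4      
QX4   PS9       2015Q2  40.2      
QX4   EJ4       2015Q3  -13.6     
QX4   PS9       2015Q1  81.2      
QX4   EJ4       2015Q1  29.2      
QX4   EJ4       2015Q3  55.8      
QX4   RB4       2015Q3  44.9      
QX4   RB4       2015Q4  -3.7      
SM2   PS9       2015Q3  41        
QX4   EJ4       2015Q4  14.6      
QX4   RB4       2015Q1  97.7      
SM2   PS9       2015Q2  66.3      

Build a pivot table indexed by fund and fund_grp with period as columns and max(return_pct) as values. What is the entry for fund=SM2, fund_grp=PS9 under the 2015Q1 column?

Rows with fund=SM2, fund_grp=PS9 and period=2015Q1: return_pct values are 61.3, 43.1, 56.7, 19.2.
max(61.3, 43.1, 56.7, 19.2) = 61.3.

61.3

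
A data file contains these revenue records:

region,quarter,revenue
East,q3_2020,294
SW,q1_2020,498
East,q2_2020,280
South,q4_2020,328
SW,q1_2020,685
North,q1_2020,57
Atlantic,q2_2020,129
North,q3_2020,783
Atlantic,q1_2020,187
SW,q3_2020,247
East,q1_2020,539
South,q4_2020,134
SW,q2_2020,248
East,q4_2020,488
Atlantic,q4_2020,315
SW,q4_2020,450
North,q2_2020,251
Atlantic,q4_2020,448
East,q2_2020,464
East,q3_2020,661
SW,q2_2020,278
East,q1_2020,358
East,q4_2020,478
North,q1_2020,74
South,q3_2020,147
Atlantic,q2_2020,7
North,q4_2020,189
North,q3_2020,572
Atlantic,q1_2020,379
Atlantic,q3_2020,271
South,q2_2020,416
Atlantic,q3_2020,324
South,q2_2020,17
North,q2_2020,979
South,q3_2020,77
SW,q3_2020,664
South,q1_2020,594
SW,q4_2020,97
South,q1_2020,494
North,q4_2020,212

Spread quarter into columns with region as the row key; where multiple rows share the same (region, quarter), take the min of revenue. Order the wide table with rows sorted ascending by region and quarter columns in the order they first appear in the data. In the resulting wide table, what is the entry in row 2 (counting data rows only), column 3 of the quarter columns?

With rows sorted ascending by region, row 2 is region=East. quarter columns in first-appearance order: q3_2020, q1_2020, q2_2020, q4_2020; column 3 is q2_2020.
Long rows with region=East, quarter=q2_2020: min(280, 464) = 280.

280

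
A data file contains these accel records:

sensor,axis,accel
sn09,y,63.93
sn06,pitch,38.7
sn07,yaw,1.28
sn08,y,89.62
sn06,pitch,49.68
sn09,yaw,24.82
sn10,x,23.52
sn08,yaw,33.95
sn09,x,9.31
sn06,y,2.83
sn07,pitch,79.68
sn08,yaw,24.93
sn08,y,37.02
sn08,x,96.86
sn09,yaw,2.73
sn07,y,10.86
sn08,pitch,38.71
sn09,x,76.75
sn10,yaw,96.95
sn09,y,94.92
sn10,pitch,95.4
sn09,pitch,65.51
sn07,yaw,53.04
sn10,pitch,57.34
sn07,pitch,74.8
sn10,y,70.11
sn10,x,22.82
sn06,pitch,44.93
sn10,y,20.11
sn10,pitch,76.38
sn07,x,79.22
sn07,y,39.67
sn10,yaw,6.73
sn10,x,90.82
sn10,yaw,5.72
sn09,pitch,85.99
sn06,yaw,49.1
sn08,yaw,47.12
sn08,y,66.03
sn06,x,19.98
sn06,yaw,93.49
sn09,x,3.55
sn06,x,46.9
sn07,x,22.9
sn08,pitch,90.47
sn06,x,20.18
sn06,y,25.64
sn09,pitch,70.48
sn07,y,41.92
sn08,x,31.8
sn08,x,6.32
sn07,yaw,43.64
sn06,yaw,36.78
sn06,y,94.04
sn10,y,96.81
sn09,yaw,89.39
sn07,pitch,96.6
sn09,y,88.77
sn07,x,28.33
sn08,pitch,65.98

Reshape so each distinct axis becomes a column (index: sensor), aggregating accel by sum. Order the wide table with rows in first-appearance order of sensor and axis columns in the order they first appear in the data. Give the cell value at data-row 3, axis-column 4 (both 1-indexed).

With rows in first-appearance order of sensor, row 3 is sensor=sn07. axis columns in first-appearance order: y, pitch, yaw, x; column 4 is x.
Long rows with sensor=sn07, axis=x: 79.22 + 22.9 + 28.33 = 130.45.

130.45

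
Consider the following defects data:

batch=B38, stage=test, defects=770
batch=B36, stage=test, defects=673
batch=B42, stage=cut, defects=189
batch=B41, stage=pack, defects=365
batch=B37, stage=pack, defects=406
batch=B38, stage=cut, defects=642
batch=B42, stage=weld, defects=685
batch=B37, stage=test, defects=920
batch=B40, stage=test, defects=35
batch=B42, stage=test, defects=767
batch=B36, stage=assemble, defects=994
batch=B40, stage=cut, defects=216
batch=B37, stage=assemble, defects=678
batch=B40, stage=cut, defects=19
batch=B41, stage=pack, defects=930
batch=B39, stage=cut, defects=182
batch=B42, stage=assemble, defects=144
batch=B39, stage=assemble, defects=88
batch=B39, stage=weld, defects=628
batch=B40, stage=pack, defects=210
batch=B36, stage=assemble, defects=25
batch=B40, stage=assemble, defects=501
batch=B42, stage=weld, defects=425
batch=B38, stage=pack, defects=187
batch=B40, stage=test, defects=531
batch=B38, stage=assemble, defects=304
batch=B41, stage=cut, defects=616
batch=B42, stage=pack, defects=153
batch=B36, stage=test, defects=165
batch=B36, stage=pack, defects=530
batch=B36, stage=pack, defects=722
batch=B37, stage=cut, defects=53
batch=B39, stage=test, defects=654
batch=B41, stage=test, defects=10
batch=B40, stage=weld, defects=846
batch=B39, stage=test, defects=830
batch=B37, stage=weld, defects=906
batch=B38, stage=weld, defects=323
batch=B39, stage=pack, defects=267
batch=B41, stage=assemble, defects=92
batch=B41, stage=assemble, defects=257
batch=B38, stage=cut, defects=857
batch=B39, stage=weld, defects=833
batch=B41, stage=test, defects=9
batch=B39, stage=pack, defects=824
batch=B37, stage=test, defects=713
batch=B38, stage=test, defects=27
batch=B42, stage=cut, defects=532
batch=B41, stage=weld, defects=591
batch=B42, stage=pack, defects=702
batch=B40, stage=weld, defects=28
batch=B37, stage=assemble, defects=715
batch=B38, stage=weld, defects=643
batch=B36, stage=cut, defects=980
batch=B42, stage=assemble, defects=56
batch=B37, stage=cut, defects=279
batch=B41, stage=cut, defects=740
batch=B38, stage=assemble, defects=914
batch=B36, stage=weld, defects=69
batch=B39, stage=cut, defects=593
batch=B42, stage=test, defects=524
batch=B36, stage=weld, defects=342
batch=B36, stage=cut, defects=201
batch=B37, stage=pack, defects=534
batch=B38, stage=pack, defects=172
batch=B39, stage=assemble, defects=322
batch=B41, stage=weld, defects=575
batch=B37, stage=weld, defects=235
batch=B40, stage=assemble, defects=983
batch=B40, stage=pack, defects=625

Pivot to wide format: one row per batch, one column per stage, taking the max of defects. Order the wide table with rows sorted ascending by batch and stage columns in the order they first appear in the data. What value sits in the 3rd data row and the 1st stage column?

With rows sorted ascending by batch, row 3 is batch=B38. stage columns in first-appearance order: test, cut, pack, weld, assemble; column 1 is test.
Long rows with batch=B38, stage=test: max(770, 27) = 770.

770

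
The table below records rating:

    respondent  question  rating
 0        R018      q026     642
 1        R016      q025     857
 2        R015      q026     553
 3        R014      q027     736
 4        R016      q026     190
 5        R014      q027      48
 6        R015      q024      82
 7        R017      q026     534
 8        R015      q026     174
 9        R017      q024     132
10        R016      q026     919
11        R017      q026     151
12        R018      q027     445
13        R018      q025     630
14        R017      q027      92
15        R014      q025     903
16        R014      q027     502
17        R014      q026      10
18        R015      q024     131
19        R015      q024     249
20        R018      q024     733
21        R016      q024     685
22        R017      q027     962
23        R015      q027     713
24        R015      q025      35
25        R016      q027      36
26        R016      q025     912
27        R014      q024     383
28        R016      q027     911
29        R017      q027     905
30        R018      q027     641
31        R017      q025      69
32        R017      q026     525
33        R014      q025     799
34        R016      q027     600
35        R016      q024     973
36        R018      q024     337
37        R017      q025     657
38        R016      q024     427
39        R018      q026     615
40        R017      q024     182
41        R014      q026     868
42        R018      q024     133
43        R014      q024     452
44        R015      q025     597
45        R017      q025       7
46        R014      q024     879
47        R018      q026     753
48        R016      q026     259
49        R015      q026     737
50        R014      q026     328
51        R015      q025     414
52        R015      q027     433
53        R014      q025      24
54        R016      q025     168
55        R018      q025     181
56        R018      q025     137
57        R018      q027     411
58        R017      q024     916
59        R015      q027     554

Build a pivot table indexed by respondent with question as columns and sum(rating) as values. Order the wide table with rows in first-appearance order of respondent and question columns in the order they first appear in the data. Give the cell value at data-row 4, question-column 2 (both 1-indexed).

With rows in first-appearance order of respondent, row 4 is respondent=R014. question columns in first-appearance order: q026, q025, q027, q024; column 2 is q025.
Long rows with respondent=R014, question=q025: 903 + 799 + 24 = 1726.

1726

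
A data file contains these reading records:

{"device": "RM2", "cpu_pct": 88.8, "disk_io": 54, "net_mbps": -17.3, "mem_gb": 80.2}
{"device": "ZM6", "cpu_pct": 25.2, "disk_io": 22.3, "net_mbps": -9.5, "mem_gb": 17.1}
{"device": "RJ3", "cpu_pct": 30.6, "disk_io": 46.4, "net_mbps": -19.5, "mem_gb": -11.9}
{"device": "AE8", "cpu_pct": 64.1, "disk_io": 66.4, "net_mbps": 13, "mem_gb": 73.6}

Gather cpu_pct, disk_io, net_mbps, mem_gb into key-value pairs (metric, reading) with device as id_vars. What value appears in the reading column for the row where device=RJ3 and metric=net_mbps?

-19.5

Unpivoting turns each (device, wide-column) pair into one long row.
The wide cell at row RJ3, column net_mbps holds -19.5, so the long row (RJ3, net_mbps) has reading=-19.5.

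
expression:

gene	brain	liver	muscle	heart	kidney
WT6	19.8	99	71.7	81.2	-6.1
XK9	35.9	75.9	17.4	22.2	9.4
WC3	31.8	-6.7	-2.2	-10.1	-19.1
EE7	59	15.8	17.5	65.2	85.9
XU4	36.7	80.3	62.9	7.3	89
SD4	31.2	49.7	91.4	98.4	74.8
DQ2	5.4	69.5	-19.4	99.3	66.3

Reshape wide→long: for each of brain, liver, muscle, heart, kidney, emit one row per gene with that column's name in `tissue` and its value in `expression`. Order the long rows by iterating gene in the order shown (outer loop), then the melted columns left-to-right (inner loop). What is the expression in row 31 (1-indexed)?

5.4

35 rows total (7 × 5). Row 31: index ⌊(31-1)/5⌋ = 6 into gene → DQ2; (31-1) mod 5 = 0 into the melted columns → brain.
So row 31 is (DQ2, brain, 5.4); expression = 5.4.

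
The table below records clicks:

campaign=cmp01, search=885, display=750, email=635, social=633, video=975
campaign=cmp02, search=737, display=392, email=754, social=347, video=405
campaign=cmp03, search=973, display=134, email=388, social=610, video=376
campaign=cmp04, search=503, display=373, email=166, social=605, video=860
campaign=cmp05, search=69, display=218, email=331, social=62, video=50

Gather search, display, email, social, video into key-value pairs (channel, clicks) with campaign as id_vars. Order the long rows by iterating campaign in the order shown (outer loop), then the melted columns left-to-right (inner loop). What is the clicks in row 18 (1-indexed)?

25 rows total (5 × 5). Row 18: index ⌊(18-1)/5⌋ = 3 into campaign → cmp04; (18-1) mod 5 = 2 into the melted columns → email.
So row 18 is (cmp04, email, 166); clicks = 166.

166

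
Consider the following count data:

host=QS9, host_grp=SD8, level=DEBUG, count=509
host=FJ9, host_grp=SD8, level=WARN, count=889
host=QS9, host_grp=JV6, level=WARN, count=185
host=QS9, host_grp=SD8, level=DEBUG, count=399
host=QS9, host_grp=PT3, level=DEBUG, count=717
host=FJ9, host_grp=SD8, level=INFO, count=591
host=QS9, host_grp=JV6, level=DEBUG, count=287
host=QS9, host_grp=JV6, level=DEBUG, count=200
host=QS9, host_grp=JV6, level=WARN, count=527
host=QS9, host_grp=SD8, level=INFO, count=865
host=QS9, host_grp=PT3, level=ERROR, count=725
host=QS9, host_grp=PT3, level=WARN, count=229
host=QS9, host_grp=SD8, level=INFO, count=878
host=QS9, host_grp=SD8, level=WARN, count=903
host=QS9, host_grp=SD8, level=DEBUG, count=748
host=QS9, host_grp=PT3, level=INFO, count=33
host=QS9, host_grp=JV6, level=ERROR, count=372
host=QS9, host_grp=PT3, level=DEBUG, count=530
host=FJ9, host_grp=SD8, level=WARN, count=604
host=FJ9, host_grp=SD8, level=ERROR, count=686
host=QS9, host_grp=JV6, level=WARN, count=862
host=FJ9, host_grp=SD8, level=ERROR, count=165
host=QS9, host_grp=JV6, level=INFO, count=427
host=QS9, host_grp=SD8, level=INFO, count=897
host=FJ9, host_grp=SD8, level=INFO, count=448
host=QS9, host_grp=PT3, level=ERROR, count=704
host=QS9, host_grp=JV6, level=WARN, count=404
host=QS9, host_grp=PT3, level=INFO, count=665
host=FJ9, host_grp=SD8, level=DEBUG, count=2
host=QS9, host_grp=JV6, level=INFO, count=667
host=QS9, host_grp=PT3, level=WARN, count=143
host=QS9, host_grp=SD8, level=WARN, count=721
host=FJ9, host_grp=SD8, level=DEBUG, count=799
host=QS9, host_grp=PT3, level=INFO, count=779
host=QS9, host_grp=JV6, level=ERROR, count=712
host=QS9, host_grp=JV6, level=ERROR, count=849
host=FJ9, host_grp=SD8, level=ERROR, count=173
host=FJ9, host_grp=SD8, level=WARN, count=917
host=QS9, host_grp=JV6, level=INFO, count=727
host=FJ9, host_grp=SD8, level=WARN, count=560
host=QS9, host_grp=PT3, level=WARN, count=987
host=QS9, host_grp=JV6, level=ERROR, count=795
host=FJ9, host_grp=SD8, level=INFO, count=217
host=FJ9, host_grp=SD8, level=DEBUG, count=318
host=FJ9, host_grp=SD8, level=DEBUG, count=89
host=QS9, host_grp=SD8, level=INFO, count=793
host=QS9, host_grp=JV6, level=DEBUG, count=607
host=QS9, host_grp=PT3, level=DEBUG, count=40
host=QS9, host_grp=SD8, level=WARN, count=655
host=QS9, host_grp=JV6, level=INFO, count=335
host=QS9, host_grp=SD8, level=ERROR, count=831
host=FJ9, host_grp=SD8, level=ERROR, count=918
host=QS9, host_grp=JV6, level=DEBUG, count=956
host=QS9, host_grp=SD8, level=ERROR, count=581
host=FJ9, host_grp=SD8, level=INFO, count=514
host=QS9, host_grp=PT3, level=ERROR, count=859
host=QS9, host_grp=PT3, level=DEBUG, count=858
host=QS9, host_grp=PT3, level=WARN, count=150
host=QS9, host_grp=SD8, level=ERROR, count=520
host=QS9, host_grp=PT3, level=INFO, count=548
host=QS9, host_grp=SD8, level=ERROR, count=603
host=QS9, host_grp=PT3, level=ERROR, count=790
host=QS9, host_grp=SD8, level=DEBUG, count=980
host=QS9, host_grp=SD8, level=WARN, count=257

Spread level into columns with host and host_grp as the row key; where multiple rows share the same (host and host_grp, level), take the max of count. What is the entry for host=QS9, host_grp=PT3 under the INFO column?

779

Rows with host=QS9, host_grp=PT3 and level=INFO: count values are 33, 665, 779, 548.
max(33, 665, 779, 548) = 779.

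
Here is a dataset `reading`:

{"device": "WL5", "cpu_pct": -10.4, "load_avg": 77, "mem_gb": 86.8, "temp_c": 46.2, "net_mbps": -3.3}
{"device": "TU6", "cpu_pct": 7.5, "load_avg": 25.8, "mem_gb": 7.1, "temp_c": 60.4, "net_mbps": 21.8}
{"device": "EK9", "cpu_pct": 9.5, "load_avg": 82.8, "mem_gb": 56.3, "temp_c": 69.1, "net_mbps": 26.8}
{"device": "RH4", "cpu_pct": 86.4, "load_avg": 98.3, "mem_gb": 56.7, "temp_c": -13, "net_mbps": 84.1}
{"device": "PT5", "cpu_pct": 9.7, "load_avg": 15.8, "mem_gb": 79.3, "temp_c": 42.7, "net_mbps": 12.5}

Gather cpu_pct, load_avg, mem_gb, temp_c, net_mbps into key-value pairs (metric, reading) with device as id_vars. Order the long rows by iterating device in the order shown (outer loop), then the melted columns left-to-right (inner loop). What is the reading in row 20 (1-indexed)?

84.1

25 rows total (5 × 5). Row 20: index ⌊(20-1)/5⌋ = 3 into device → RH4; (20-1) mod 5 = 4 into the melted columns → net_mbps.
So row 20 is (RH4, net_mbps, 84.1); reading = 84.1.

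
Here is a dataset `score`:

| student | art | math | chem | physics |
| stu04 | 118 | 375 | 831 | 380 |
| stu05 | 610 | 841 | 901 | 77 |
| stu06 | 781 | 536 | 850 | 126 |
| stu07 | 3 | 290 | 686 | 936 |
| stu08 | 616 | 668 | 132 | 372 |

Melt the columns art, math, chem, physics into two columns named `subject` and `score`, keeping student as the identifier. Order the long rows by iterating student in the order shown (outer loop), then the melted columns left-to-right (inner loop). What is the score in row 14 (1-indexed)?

290

20 rows total (5 × 4). Row 14: index ⌊(14-1)/4⌋ = 3 into student → stu07; (14-1) mod 4 = 1 into the melted columns → math.
So row 14 is (stu07, math, 290); score = 290.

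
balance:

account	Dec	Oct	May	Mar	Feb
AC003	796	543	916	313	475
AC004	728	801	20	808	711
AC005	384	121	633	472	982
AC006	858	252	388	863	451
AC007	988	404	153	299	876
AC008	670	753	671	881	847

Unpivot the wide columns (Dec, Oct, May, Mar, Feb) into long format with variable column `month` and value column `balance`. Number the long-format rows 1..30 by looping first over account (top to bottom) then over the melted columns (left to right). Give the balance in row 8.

20

30 rows total (6 × 5). Row 8: index ⌊(8-1)/5⌋ = 1 into account → AC004; (8-1) mod 5 = 2 into the melted columns → May.
So row 8 is (AC004, May, 20); balance = 20.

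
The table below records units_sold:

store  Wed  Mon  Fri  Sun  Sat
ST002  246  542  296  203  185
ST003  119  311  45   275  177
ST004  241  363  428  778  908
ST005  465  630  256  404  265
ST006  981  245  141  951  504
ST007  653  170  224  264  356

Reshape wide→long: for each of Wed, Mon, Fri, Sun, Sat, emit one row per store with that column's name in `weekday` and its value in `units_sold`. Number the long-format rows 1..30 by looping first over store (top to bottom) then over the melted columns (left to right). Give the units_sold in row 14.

30 rows total (6 × 5). Row 14: index ⌊(14-1)/5⌋ = 2 into store → ST004; (14-1) mod 5 = 3 into the melted columns → Sun.
So row 14 is (ST004, Sun, 778); units_sold = 778.

778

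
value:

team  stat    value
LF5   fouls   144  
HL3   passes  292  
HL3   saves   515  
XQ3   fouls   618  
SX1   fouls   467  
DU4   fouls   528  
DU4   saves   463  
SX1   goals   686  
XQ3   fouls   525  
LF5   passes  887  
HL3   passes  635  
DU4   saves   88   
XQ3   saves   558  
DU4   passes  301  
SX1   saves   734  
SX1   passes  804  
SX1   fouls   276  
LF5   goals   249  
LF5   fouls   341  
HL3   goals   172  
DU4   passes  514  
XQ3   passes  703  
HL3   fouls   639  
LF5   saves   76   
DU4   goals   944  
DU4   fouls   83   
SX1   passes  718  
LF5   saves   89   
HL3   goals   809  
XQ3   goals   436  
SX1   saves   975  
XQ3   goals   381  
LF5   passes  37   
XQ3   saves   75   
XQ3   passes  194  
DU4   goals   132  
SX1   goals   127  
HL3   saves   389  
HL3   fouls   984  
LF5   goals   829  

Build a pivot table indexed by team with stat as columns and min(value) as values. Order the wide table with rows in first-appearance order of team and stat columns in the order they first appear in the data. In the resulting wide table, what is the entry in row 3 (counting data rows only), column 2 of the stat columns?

With rows in first-appearance order of team, row 3 is team=XQ3. stat columns in first-appearance order: fouls, passes, saves, goals; column 2 is passes.
Long rows with team=XQ3, stat=passes: min(703, 194) = 194.

194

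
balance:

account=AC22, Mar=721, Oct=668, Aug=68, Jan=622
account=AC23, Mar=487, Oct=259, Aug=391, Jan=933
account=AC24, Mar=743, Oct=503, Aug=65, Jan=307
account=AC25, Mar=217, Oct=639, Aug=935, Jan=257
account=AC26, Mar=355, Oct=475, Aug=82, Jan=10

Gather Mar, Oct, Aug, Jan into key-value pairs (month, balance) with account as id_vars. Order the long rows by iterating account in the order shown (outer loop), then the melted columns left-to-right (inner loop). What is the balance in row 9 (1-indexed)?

20 rows total (5 × 4). Row 9: index ⌊(9-1)/4⌋ = 2 into account → AC24; (9-1) mod 4 = 0 into the melted columns → Mar.
So row 9 is (AC24, Mar, 743); balance = 743.

743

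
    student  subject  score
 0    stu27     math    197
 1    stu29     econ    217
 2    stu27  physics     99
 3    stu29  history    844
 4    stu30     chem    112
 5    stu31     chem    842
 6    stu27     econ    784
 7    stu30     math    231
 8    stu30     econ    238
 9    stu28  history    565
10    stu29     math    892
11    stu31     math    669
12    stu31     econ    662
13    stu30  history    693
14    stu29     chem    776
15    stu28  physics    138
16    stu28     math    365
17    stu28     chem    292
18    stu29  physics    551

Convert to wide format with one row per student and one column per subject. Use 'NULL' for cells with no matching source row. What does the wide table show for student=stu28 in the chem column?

The long row with student=stu28, subject=chem has score=292.

292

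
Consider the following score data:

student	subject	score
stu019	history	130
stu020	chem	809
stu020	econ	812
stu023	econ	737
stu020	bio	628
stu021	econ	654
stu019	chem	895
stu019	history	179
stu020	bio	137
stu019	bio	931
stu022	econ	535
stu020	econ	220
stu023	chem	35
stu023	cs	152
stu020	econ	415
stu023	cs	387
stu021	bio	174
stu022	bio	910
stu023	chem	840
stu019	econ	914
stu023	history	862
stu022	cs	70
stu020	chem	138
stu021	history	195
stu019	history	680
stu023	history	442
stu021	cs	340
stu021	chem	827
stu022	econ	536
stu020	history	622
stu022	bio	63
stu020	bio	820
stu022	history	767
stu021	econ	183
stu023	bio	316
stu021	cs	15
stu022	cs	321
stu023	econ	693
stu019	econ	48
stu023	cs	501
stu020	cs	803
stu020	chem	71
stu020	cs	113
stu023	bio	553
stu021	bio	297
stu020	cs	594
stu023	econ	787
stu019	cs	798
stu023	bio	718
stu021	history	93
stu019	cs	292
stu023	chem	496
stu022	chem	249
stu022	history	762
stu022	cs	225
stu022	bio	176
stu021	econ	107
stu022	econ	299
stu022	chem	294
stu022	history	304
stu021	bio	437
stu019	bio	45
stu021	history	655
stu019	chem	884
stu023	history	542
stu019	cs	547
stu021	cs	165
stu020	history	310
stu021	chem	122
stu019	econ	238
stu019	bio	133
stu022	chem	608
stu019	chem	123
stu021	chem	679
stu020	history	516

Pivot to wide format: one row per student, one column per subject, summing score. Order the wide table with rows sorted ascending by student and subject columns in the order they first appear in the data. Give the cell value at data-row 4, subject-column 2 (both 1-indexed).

With rows sorted ascending by student, row 4 is student=stu022. subject columns in first-appearance order: history, chem, econ, bio, cs; column 2 is chem.
Long rows with student=stu022, subject=chem: 249 + 294 + 608 = 1151.

1151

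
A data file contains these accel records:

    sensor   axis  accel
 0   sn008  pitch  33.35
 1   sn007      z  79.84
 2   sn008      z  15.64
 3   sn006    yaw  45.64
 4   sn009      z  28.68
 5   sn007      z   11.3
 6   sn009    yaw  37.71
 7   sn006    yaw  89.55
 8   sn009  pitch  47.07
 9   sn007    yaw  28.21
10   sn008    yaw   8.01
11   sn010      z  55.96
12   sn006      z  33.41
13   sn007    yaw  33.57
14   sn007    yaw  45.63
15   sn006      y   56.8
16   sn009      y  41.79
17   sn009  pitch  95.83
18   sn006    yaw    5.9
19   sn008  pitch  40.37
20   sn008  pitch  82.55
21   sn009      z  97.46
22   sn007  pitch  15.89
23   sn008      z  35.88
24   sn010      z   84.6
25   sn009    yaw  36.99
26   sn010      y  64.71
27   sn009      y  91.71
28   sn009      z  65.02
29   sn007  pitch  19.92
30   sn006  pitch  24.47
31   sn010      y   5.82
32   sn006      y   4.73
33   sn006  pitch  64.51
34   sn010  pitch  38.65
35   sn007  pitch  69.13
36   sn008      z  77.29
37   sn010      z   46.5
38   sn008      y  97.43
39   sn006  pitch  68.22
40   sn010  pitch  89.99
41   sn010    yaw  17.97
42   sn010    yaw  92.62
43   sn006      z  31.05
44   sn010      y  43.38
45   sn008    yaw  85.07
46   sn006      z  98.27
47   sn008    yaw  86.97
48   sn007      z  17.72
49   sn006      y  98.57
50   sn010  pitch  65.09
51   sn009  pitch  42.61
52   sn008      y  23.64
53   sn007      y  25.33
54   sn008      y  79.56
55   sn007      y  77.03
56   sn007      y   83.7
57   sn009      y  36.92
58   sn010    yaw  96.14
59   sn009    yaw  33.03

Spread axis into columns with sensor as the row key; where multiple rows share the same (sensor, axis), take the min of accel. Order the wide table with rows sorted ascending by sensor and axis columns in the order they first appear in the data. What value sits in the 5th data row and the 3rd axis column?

17.97

With rows sorted ascending by sensor, row 5 is sensor=sn010. axis columns in first-appearance order: pitch, z, yaw, y; column 3 is yaw.
Long rows with sensor=sn010, axis=yaw: min(17.97, 92.62, 96.14) = 17.97.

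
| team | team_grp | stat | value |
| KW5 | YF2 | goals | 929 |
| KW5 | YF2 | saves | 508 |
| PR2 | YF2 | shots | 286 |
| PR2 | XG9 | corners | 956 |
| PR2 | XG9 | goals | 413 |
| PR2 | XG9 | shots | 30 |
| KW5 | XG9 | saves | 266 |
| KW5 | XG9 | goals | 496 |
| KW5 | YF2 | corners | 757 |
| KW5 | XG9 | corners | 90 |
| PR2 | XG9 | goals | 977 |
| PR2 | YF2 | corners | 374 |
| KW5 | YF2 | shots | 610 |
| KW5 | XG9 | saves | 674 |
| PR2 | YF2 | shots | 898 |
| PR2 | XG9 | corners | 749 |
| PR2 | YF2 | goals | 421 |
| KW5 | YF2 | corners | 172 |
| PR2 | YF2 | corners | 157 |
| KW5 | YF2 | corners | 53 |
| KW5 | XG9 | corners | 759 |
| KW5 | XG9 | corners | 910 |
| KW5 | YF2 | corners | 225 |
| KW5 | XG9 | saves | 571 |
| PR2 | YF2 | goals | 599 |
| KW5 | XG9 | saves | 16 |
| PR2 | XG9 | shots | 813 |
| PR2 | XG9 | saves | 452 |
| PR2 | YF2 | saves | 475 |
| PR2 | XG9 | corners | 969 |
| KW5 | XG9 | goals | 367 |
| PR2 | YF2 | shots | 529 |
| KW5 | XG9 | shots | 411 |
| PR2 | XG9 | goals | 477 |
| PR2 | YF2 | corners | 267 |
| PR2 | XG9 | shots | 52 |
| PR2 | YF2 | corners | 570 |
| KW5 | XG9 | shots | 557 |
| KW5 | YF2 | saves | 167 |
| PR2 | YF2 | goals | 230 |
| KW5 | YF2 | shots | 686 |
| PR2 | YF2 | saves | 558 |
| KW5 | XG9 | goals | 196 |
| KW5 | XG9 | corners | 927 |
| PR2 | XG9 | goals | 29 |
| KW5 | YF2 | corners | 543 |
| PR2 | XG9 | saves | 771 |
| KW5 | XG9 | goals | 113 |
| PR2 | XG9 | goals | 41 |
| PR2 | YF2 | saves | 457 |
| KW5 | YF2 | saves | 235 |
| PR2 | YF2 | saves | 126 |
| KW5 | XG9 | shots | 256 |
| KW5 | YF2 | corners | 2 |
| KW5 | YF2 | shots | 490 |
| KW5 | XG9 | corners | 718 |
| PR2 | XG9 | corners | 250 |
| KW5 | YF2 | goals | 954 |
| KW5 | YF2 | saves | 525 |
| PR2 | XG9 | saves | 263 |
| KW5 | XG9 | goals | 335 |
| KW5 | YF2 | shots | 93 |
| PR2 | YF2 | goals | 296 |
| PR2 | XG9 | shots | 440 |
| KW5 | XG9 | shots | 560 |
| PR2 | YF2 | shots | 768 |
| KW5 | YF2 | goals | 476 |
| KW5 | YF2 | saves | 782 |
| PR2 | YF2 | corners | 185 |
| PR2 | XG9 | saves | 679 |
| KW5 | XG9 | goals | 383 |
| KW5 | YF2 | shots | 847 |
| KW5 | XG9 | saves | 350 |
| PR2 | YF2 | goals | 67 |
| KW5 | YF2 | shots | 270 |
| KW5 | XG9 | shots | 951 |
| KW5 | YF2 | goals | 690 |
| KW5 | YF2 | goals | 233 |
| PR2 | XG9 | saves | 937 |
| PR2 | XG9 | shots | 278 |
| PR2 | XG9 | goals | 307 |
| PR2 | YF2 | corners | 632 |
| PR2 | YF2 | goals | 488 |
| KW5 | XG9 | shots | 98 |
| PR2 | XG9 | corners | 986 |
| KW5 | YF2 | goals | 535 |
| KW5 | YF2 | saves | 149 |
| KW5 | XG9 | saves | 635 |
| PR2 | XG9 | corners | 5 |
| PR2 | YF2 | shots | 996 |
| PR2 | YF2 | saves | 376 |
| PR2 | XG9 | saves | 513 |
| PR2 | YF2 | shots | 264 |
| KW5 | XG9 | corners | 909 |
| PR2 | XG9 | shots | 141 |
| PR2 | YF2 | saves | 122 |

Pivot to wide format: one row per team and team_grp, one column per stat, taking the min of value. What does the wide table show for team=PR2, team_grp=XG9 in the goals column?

29

Rows with team=PR2, team_grp=XG9 and stat=goals: value values are 413, 977, 477, 29, 41, 307.
min(413, 977, 477, 29, 41, 307) = 29.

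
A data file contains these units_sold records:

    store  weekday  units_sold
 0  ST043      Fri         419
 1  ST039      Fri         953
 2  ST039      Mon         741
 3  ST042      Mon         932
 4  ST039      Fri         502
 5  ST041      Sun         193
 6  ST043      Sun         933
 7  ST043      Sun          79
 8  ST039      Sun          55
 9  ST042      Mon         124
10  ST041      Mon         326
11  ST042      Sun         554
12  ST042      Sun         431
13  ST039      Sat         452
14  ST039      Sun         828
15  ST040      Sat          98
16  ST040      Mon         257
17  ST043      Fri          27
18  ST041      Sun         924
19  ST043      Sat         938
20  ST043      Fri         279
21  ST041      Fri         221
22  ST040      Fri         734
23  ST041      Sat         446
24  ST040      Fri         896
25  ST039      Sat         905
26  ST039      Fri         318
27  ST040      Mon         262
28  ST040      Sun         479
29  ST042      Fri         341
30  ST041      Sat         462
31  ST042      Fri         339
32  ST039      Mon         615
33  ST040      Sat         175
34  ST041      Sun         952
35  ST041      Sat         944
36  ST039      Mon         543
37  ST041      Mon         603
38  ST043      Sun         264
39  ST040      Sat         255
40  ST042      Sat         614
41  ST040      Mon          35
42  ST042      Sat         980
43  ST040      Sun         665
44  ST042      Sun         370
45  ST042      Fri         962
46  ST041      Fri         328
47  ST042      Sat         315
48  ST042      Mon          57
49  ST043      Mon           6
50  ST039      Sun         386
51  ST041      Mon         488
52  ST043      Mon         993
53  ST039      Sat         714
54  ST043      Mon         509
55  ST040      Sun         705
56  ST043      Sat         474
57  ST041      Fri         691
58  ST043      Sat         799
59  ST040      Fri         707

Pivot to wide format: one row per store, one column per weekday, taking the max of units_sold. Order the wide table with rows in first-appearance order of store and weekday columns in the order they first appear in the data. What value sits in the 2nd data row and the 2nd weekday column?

741

With rows in first-appearance order of store, row 2 is store=ST039. weekday columns in first-appearance order: Fri, Mon, Sun, Sat; column 2 is Mon.
Long rows with store=ST039, weekday=Mon: max(741, 615, 543) = 741.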